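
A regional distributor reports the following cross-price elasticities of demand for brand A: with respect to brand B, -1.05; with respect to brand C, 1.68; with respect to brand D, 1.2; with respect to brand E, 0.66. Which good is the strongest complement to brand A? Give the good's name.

brand B

Complements have ε < 0. The most negative value is -1.05 (brand B).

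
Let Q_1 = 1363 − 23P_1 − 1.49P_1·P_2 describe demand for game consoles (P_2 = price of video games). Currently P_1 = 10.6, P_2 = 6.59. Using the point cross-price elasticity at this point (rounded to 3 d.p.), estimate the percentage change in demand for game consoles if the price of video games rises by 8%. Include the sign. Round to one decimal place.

At P_1 = 10.6, P_2 = 6.59: Q_1 = 1015.118.
∂Q_1/∂P_2 = -1.49P_1 = -15.7940.
ε = (∂Q_1/∂P_2)(P_2/Q_1) = -15.7940 × 6.59/1015.118 ≈ -0.103.
%ΔQ_1 ≈ ε × %ΔP_2 = -0.103 × (8%) = -0.8%.

-0.8%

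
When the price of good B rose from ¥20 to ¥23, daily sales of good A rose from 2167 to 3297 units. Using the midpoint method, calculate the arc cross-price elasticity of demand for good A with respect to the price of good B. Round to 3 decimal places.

2.964

ΔQ_A = 3297 − 2167 = 1130; ΔP_B = 23 − 20 = 3.
Midpoints: Q̄_A = 2732.0, P̄_B = 21.50.
ε = (ΔQ_A/Q̄_A)/(ΔP_B/P̄_B) = (1130/2732.0)/(3/21.50) ≈ 2.964.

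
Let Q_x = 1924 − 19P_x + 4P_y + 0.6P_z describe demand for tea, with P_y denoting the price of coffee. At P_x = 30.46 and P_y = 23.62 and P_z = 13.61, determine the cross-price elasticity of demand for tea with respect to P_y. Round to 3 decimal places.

At P_x = 30.46 and P_y = 23.62 and P_z = 13.61: Q_x = 1447.906.
∂Q_x/∂P_y = 4.
ε = (∂Q_x/∂P_y)(P_y/Q_x) = 4 × (23.62/1447.906) ≈ 0.065.
Since ε > 0, tea and coffee are substitutes.

0.065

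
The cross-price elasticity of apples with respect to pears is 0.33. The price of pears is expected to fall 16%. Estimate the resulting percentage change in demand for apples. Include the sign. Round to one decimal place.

%ΔQ ≈ ε × %ΔP of pears = 0.33 × (-16%) = -5.3%.

-5.3%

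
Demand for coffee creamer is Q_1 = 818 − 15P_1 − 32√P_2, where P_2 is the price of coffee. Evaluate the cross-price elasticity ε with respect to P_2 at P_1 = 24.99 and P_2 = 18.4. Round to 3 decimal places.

At P_1 = 24.99 and P_2 = 18.4: Q_1 = 305.885.
∂Q_1/∂P_2 = -32/(2√P_2) = -32/(2√18.4) = -3.7300.
ε = (∂Q_1/∂P_2)(P_2/Q_1) = -3.7300 × (18.4/305.885) ≈ -0.224.
ε < 0: complements.

-0.224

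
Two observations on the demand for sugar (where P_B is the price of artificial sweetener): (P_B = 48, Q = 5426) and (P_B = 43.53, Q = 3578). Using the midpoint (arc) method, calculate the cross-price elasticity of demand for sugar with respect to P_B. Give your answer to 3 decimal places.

ΔQ_A = 3578 − 5426 = -1848; ΔP_B = 43.53 − 48 = -4.47.
Midpoints: Q̄_A = 4502.0, P̄_B = 45.77.
ε = (ΔQ_A/Q̄_A)/(ΔP_B/P̄_B) = (-1848/4502.0)/(-4.47/45.77) ≈ 4.203.
ε > 0: sugar and artificial sweetener are substitutes.

4.203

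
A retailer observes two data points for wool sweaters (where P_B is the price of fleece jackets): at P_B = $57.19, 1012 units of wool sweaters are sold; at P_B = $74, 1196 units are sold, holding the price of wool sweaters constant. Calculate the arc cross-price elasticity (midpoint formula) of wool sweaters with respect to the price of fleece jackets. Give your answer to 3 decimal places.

ΔQ_A = 1196 − 1012 = 184; ΔP_B = 74 − 57.19 = 16.81.
Midpoints: Q̄_A = 1104.0, P̄_B = 65.59.
ε = (ΔQ_A/Q̄_A)/(ΔP_B/P̄_B) = (184/1104.0)/(16.81/65.59) ≈ 0.650.
ε > 0: wool sweaters and fleece jackets are substitutes.

0.650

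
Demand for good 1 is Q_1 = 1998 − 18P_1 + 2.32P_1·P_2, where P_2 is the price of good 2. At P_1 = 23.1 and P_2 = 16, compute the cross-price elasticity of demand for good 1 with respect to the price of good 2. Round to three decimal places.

At P_1 = 23.1 and P_2 = 16: Q_1 = 2439.672.
∂Q_1/∂P_2 = 2.32P_1 = 2.32(23.1) = 53.5920.
ε = (∂Q_1/∂P_2)(P_2/Q_1) = 53.5920 × (16/2439.672) ≈ 0.351.

0.351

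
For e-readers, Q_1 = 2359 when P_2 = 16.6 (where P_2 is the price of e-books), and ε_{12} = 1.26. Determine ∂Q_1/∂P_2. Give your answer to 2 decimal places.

ε = (∂Q_1/∂P_2)·(P_2/Q_1) ⇒ ∂Q_1/∂P_2 = ε·Q_1/P_2 = 1.26 × 2359/16.6 ≈ 179.06.

179.06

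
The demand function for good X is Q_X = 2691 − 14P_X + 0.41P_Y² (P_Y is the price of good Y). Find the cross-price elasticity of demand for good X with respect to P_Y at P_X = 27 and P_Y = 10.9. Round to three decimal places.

At P_X = 27 and P_Y = 10.9: Q_X = 2361.712.
∂Q_X/∂P_Y = 0.82P_Y = 0.82(10.9) = 8.9380.
ε = (∂Q_X/∂P_Y)(P_Y/Q_X) = 8.9380 × (10.9/2361.712) ≈ 0.041.

0.041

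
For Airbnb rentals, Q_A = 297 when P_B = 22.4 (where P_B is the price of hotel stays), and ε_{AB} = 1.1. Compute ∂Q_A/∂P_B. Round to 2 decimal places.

ε = (∂Q_A/∂P_B)·(P_B/Q_A) ⇒ ∂Q_A/∂P_B = ε·Q_A/P_B = 1.1 × 297/22.4 ≈ 14.58.

14.58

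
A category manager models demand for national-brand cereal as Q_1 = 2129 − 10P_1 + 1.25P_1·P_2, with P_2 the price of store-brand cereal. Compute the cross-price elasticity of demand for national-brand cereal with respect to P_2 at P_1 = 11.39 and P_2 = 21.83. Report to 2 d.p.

0.13

At P_1 = 11.39 and P_2 = 21.83: Q_1 = 2325.905.
∂Q_1/∂P_2 = 1.25P_1 = 1.25(11.39) = 14.2375.
ε = (∂Q_1/∂P_2)(P_2/Q_1) = 14.2375 × (21.83/2325.905) ≈ 0.13.
ε > 0: substitutes.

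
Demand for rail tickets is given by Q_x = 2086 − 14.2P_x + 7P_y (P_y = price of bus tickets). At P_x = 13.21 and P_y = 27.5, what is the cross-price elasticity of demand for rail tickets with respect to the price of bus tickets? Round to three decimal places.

At P_x = 13.21 and P_y = 27.5: Q_x = 2090.918.
∂Q_x/∂P_y = 7.
ε = (∂Q_x/∂P_y)(P_y/Q_x) = 7 × (27.5/2090.918) ≈ 0.092.

0.092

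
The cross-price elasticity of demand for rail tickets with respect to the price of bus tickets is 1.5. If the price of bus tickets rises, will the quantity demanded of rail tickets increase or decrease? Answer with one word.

ε > 0 and the price of bus tickets rises, so the quantity of rail tickets moves in the same direction: it increases.

increase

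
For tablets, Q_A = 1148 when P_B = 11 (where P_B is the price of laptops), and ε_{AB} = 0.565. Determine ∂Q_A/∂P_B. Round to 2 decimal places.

58.97

ε = (∂Q_A/∂P_B)·(P_B/Q_A) ⇒ ∂Q_A/∂P_B = ε·Q_A/P_B = 0.565 × 1148/11 ≈ 58.97.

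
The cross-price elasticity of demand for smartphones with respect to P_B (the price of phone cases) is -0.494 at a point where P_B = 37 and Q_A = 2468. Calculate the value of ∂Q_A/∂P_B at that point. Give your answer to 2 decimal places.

ε = (∂Q_A/∂P_B)·(P_B/Q_A) ⇒ ∂Q_A/∂P_B = ε·Q_A/P_B = -0.494 × 2468/37 ≈ -32.95.

-32.95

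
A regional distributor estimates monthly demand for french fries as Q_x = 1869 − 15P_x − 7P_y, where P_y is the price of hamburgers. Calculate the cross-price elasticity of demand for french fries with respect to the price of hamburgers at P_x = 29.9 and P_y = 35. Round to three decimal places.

-0.208

At P_x = 29.9 and P_y = 35: Q_x = 1175.5.
∂Q_x/∂P_y = -7.
ε = (∂Q_x/∂P_y)(P_y/Q_x) = -7 × (35/1175.5) ≈ -0.208.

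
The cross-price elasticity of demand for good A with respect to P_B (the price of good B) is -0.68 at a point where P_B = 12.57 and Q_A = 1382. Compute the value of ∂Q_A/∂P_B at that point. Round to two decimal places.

-74.76

ε = (∂Q_A/∂P_B)·(P_B/Q_A) ⇒ ∂Q_A/∂P_B = ε·Q_A/P_B = -0.68 × 1382/12.57 ≈ -74.76.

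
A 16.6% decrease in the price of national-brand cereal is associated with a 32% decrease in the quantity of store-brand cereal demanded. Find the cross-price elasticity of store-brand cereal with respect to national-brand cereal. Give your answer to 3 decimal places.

ε = (%ΔQ of store-brand cereal) / (%ΔP of national-brand cereal) = (-32%) / (-16.6%) ≈ 1.928.

1.928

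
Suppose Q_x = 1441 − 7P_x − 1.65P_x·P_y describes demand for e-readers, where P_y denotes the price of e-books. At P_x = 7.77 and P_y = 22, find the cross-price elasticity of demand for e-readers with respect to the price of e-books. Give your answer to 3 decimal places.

At P_x = 7.77 and P_y = 22: Q_x = 1104.559.
∂Q_x/∂P_y = -1.65P_x = -1.65(7.77) = -12.8205.
ε = (∂Q_x/∂P_y)(P_y/Q_x) = -12.8205 × (22/1104.559) ≈ -0.255.

-0.255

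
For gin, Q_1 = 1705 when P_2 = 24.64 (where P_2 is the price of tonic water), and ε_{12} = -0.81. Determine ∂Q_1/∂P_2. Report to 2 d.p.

ε = (∂Q_1/∂P_2)·(P_2/Q_1) ⇒ ∂Q_1/∂P_2 = ε·Q_1/P_2 = -0.81 × 1705/24.64 ≈ -56.05.

-56.05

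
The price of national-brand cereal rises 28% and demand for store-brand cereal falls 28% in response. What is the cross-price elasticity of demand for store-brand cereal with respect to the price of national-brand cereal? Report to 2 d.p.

-1.00

ε = (%ΔQ of store-brand cereal) / (%ΔP of national-brand cereal) = (-28%) / (28%) ≈ -1.00.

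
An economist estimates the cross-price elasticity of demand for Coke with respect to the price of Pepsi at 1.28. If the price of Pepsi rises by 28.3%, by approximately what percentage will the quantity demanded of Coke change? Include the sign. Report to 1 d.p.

36.2%

%ΔQ ≈ ε × %ΔP of Pepsi = 1.28 × (28.3%) = 36.2%.
Demand for Coke rises by about 36.2%.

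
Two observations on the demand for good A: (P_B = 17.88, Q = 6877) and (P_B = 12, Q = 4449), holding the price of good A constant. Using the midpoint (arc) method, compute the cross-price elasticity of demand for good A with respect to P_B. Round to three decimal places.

1.089

ΔQ_A = 4449 − 6877 = -2428; ΔP_B = 12 − 17.88 = -5.88.
Midpoints: Q̄_A = 5663.0, P̄_B = 14.94.
ε = (ΔQ_A/Q̄_A)/(ΔP_B/P̄_B) = (-2428/5663.0)/(-5.88/14.94) ≈ 1.089.
ε > 0: good A and good B are substitutes.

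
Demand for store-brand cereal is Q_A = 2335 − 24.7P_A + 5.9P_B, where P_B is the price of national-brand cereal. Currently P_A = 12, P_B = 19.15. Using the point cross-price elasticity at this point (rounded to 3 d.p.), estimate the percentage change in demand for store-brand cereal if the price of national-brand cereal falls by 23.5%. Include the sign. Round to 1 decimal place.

At P_A = 12, P_B = 19.15: Q_A = 2151.585.
∂Q_A/∂P_B = 5.9.
ε = (∂Q_A/∂P_B)(P_B/Q_A) = 5.9000 × 19.15/2151.585 ≈ 0.053.
%ΔQ_A ≈ ε × %ΔP_B = 0.053 × (-23.5%) = -1.2%.

-1.2%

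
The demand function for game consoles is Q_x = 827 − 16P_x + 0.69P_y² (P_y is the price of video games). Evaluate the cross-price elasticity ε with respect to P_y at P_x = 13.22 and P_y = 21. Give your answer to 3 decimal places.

0.662

At P_x = 13.22 and P_y = 21: Q_x = 919.77.
∂Q_x/∂P_y = 1.38P_y = 1.38(21) = 28.9800.
ε = (∂Q_x/∂P_y)(P_y/Q_x) = 28.9800 × (21/919.77) ≈ 0.662.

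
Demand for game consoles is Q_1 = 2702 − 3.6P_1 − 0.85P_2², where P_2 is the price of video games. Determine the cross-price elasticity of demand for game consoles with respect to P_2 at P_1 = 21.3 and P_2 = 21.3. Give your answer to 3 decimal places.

At P_1 = 21.3 and P_2 = 21.3: Q_1 = 2239.684.
∂Q_1/∂P_2 = -1.7P_2 = -1.7(21.3) = -36.2100.
ε = (∂Q_1/∂P_2)(P_2/Q_1) = -36.2100 × (21.3/2239.684) ≈ -0.344.
ε < 0: complements.

-0.344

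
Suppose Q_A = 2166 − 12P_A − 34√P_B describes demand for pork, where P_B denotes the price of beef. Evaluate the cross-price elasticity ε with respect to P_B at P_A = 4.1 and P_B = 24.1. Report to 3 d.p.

-0.043

At P_A = 4.1 and P_B = 24.1: Q_A = 1949.888.
∂Q_A/∂P_B = -34/(2√P_B) = -34/(2√24.1) = -3.4629.
ε = (∂Q_A/∂P_B)(P_B/Q_A) = -3.4629 × (24.1/1949.888) ≈ -0.043.
ε < 0: complements.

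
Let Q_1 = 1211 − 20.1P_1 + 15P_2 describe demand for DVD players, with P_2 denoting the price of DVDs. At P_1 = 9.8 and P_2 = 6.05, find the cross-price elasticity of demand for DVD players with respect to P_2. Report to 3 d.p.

At P_1 = 9.8 and P_2 = 6.05: Q_1 = 1104.77.
∂Q_1/∂P_2 = 15.
ε = (∂Q_1/∂P_2)(P_2/Q_1) = 15 × (6.05/1104.77) ≈ 0.082.

0.082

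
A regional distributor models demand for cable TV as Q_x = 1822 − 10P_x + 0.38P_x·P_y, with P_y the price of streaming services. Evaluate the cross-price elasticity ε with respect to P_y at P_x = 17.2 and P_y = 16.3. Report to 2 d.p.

At P_x = 17.2 and P_y = 16.3: Q_x = 1756.537.
∂Q_x/∂P_y = 0.38P_x = 0.38(17.2) = 6.5360.
ε = (∂Q_x/∂P_y)(P_y/Q_x) = 6.5360 × (16.3/1756.537) ≈ 0.06.

0.06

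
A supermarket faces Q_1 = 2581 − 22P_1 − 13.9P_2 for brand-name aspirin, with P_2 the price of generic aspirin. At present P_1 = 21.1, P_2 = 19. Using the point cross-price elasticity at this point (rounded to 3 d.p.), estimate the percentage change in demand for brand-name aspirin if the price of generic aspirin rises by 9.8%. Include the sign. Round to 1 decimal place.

At P_1 = 21.1, P_2 = 19: Q_1 = 1852.7.
∂Q_1/∂P_2 = -13.9.
ε = (∂Q_1/∂P_2)(P_2/Q_1) = -13.9000 × 19/1852.7 ≈ -0.143.
%ΔQ_1 ≈ ε × %ΔP_2 = -0.143 × (9.8%) = -1.4%.

-1.4%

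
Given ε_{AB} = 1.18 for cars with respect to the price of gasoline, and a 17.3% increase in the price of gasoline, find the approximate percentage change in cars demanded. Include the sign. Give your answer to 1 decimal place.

20.4%

%ΔQ ≈ ε × %ΔP of gasoline = 1.18 × (17.3%) = 20.4%.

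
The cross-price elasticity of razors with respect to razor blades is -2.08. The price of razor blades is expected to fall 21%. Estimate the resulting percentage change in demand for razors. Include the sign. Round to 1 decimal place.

43.7%

%ΔQ ≈ ε × %ΔP of razor blades = -2.08 × (-21%) = 43.7%.
Demand for razors rises by about 43.7%.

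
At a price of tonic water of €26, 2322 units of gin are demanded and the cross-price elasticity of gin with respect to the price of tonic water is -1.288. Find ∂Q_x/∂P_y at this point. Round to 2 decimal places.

-115.03

ε = (∂Q_x/∂P_y)·(P_y/Q_x) ⇒ ∂Q_x/∂P_y = ε·Q_x/P_y = -1.288 × 2322/26 ≈ -115.03.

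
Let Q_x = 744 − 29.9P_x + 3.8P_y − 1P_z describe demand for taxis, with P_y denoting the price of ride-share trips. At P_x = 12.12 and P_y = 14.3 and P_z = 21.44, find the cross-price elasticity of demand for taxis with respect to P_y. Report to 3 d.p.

At P_x = 12.12 and P_y = 14.3 and P_z = 21.44: Q_x = 414.512.
∂Q_x/∂P_y = 3.8.
ε = (∂Q_x/∂P_y)(P_y/Q_x) = 3.8 × (14.3/414.512) ≈ 0.131.
Since ε > 0, taxis and ride-share trips are substitutes.

0.131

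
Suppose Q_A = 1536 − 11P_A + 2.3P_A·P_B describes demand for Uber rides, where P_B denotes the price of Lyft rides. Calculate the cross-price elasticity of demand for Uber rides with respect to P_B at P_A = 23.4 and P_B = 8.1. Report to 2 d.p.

0.25

At P_A = 23.4 and P_B = 8.1: Q_A = 1714.542.
∂Q_A/∂P_B = 2.3P_A = 2.3(23.4) = 53.8200.
ε = (∂Q_A/∂P_B)(P_B/Q_A) = 53.8200 × (8.1/1714.542) ≈ 0.25.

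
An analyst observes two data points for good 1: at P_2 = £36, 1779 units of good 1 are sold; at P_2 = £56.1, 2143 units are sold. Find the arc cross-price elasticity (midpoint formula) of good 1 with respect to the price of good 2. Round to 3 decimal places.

0.425

ΔQ_1 = 2143 − 1779 = 364; ΔP_2 = 56.1 − 36 = 20.1.
Midpoints: Q̄_1 = 1961.0, P̄_2 = 46.05.
ε = (ΔQ_1/Q̄_1)/(ΔP_2/P̄_2) = (364/1961.0)/(20.1/46.05) ≈ 0.425.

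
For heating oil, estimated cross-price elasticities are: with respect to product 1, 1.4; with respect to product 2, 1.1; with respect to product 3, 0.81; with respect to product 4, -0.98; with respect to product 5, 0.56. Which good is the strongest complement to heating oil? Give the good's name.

product 4

Complements have ε < 0. The most negative value is -0.98 (product 4).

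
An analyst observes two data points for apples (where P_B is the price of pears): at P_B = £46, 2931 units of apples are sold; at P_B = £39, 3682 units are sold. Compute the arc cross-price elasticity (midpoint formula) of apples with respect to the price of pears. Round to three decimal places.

-1.379

ΔQ_A = 3682 − 2931 = 751; ΔP_B = 39 − 46 = -7.
Midpoints: Q̄_A = 3306.5, P̄_B = 42.50.
ε = (ΔQ_A/Q̄_A)/(ΔP_B/P̄_B) = (751/3306.5)/(-7/42.50) ≈ -1.379.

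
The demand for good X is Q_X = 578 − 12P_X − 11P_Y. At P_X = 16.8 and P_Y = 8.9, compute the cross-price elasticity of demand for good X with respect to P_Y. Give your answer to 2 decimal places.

At P_X = 16.8 and P_Y = 8.9: Q_X = 278.5.
∂Q_X/∂P_Y = -11.
ε = (∂Q_X/∂P_Y)(P_Y/Q_X) = -11 × (8.9/278.5) ≈ -0.35.
Since ε < 0, good X and good Y are complements.

-0.35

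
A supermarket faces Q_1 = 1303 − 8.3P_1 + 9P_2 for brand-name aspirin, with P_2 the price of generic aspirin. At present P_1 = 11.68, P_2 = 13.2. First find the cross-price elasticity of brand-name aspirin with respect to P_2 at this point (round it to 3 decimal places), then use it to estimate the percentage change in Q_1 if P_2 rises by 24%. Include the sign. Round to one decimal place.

2.2%

At P_1 = 11.68, P_2 = 13.2: Q_1 = 1324.856.
∂Q_1/∂P_2 = 9.
ε = (∂Q_1/∂P_2)(P_2/Q_1) = 9.0000 × 13.2/1324.856 ≈ 0.090.
%ΔQ_1 ≈ ε × %ΔP_2 = 0.090 × (24%) = 2.2%.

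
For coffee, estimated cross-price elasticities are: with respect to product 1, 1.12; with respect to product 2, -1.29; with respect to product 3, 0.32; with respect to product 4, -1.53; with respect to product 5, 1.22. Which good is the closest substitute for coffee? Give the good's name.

product 5

Substitutes have ε > 0. Among the positive values, 1.22 (product 5) is largest.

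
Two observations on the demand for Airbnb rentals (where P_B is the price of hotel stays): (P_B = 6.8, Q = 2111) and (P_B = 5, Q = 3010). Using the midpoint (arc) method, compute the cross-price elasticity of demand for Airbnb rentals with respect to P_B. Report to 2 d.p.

-1.15

ΔQ_A = 3010 − 2111 = 899; ΔP_B = 5 − 6.8 = -1.8.
Midpoints: Q̄_A = 2560.5, P̄_B = 5.90.
ε = (ΔQ_A/Q̄_A)/(ΔP_B/P̄_B) = (899/2560.5)/(-1.8/5.90) ≈ -1.15.
ε < 0: Airbnb rentals and hotel stays are complements.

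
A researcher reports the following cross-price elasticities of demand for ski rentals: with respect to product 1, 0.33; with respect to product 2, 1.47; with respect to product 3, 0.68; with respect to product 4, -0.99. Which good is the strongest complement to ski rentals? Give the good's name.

Complements have ε < 0. The most negative value is -0.99 (product 4).

product 4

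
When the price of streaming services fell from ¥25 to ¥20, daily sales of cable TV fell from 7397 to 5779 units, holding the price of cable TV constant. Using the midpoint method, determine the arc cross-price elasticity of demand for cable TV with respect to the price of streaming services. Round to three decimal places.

ΔQ_A = 5779 − 7397 = -1618; ΔP_B = 20 − 25 = -5.
Midpoints: Q̄_A = 6588.0, P̄_B = 22.50.
ε = (ΔQ_A/Q̄_A)/(ΔP_B/P̄_B) = (-1618/6588.0)/(-5/22.50) ≈ 1.105.

1.105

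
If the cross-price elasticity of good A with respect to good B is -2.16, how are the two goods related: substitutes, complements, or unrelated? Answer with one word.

ε = -2.16 < 0, so a higher price of good B lowers demand for good A: complements.

complements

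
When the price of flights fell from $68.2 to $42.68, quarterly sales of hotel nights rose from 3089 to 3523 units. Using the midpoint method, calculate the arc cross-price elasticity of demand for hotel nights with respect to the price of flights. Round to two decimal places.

ΔQ_A = 3523 − 3089 = 434; ΔP_B = 42.68 − 68.2 = -25.52.
Midpoints: Q̄_A = 3306.0, P̄_B = 55.44.
ε = (ΔQ_A/Q̄_A)/(ΔP_B/P̄_B) = (434/3306.0)/(-25.52/55.44) ≈ -0.29.
ε < 0: hotel nights and flights are complements.

-0.29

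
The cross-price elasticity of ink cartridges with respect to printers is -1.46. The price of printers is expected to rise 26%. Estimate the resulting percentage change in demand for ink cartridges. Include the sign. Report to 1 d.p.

%ΔQ ≈ ε × %ΔP of printers = -1.46 × (26%) = -38.0%.

-38.0%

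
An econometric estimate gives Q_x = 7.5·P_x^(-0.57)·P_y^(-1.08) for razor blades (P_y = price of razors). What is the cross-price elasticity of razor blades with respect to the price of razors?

In a log-linear (constant-elasticity) demand function, the coefficient on the exponent of P_y is the cross-price elasticity.
ε = -1.08. Negative, so razor blades and razors are complements.

-1.08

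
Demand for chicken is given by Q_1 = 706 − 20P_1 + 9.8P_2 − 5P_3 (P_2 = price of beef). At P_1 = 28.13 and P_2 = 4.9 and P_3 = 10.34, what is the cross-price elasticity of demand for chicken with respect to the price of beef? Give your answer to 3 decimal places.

0.344

At P_1 = 28.13 and P_2 = 4.9 and P_3 = 10.34: Q_1 = 139.72.
∂Q_1/∂P_2 = 9.8.
ε = (∂Q_1/∂P_2)(P_2/Q_1) = 9.8 × (4.9/139.72) ≈ 0.344.
Since ε > 0, chicken and beef are substitutes.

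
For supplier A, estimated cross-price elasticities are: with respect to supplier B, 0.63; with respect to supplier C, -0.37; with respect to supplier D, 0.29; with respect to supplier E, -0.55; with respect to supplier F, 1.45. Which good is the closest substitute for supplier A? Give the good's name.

supplier F

Substitutes have ε > 0. Among the positive values, 1.45 (supplier F) is largest.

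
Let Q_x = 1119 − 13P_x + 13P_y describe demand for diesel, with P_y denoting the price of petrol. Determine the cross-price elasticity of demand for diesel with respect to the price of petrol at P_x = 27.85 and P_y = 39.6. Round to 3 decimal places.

At P_x = 27.85 and P_y = 39.6: Q_x = 1271.75.
∂Q_x/∂P_y = 13.
ε = (∂Q_x/∂P_y)(P_y/Q_x) = 13 × (39.6/1271.75) ≈ 0.405.

0.405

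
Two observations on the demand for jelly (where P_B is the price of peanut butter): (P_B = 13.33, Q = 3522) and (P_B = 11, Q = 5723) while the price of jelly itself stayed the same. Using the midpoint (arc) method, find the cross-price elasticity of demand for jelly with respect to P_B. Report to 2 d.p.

-2.49

ΔQ_A = 5723 − 3522 = 2201; ΔP_B = 11 − 13.33 = -2.33.
Midpoints: Q̄_A = 4622.5, P̄_B = 12.16.
ε = (ΔQ_A/Q̄_A)/(ΔP_B/P̄_B) = (2201/4622.5)/(-2.33/12.16) ≈ -2.49.
ε < 0: jelly and peanut butter are complements.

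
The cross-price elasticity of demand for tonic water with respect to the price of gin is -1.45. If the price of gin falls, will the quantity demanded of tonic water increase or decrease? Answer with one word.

ε < 0 and the price of gin falls, so the quantity of tonic water moves in the opposite direction: it increases.

increase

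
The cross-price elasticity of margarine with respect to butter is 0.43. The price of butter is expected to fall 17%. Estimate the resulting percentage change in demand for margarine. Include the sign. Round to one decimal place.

%ΔQ ≈ ε × %ΔP of butter = 0.43 × (-17%) = -7.3%.

-7.3%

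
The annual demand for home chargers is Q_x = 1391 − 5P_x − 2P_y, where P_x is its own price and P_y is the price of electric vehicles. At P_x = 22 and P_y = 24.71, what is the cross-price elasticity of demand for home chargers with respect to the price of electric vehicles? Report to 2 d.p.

At P_x = 22 and P_y = 24.71: Q_x = 1231.58.
∂Q_x/∂P_y = -2.
ε = (∂Q_x/∂P_y)(P_y/Q_x) = -2 × (24.71/1231.58) ≈ -0.04.

-0.04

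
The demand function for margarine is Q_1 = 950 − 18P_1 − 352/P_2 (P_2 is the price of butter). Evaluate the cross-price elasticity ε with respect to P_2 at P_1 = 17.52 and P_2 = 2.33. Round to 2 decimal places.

0.31

At P_1 = 17.52 and P_2 = 2.33: Q_1 = 483.567.
∂Q_1/∂P_2 = 352/P_2² = 64.8382.
ε = (∂Q_1/∂P_2)(P_2/Q_1) = 64.8382 × (2.33/483.567) ≈ 0.31.
ε > 0: substitutes.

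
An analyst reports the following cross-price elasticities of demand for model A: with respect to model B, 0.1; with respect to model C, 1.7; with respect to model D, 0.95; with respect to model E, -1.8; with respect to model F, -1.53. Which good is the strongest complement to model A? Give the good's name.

model E

Complements have ε < 0. The most negative value is -1.8 (model E).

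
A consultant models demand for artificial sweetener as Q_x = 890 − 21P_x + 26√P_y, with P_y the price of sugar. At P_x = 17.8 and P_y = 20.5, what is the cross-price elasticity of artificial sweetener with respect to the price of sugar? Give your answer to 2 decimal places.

0.09

At P_x = 17.8 and P_y = 20.5: Q_x = 633.920.
∂Q_x/∂P_y = 26/(2√P_y) = 26/(2√20.5) = 2.8712.
ε = (∂Q_x/∂P_y)(P_y/Q_x) = 2.8712 × (20.5/633.920) ≈ 0.09.
ε > 0: substitutes.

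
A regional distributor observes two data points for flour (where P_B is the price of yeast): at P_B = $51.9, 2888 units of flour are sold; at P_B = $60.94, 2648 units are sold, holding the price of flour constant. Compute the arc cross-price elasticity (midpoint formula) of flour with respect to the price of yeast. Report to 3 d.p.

ΔQ_A = 2648 − 2888 = -240; ΔP_B = 60.94 − 51.9 = 9.04.
Midpoints: Q̄_A = 2768.0, P̄_B = 56.42.
ε = (ΔQ_A/Q̄_A)/(ΔP_B/P̄_B) = (-240/2768.0)/(9.04/56.42) ≈ -0.541.
ε < 0: flour and yeast are complements.

-0.541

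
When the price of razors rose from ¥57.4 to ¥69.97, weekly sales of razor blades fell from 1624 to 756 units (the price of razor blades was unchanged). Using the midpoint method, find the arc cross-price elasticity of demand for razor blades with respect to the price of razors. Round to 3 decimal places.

-3.696

ΔQ_A = 756 − 1624 = -868; ΔP_B = 69.97 − 57.4 = 12.57.
Midpoints: Q̄_A = 1190.0, P̄_B = 63.69.
ε = (ΔQ_A/Q̄_A)/(ΔP_B/P̄_B) = (-868/1190.0)/(12.57/63.69) ≈ -3.696.
ε < 0: razor blades and razors are complements.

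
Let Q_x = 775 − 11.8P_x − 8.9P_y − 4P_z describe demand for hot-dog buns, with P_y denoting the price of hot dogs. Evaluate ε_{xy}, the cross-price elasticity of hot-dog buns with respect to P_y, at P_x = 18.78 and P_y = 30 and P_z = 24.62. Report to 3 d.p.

-1.421

At P_x = 18.78 and P_y = 30 and P_z = 24.62: Q_x = 187.916.
∂Q_x/∂P_y = -8.9.
ε = (∂Q_x/∂P_y)(P_y/Q_x) = -8.9 × (30/187.916) ≈ -1.421.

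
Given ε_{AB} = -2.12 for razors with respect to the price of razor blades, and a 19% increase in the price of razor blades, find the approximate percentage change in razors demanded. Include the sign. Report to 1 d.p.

-40.3%

%ΔQ ≈ ε × %ΔP of razor blades = -2.12 × (19%) = -40.3%.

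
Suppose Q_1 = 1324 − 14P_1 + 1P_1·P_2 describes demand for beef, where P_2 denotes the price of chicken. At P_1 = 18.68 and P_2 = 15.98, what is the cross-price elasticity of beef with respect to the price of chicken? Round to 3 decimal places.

0.219

At P_1 = 18.68 and P_2 = 15.98: Q_1 = 1360.986.
∂Q_1/∂P_2 = 1P_1 = 1(18.68) = 18.6800.
ε = (∂Q_1/∂P_2)(P_2/Q_1) = 18.6800 × (15.98/1360.986) ≈ 0.219.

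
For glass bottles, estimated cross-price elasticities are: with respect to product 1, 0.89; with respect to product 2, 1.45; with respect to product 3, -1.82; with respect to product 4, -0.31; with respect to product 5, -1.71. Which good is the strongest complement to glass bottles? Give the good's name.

product 3

Complements have ε < 0. The most negative value is -1.82 (product 3).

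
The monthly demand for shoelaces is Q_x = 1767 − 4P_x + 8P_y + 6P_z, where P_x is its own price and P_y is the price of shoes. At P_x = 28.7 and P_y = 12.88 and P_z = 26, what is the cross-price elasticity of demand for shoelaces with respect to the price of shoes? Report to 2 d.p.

0.05

At P_x = 28.7 and P_y = 12.88 and P_z = 26: Q_x = 1911.24.
∂Q_x/∂P_y = 8.
ε = (∂Q_x/∂P_y)(P_y/Q_x) = 8 × (12.88/1911.24) ≈ 0.05.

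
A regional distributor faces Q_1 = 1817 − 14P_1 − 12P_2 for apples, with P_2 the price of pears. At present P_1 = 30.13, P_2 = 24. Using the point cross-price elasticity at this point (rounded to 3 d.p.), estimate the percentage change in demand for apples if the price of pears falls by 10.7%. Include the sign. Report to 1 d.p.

2.8%

At P_1 = 30.13, P_2 = 24: Q_1 = 1107.18.
∂Q_1/∂P_2 = -12.
ε = (∂Q_1/∂P_2)(P_2/Q_1) = -12.0000 × 24/1107.18 ≈ -0.260.
%ΔQ_1 ≈ ε × %ΔP_2 = -0.260 × (-10.7%) = 2.8%.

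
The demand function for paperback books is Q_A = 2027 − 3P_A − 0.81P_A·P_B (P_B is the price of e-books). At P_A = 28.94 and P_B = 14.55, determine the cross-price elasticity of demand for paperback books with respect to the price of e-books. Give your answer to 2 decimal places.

At P_A = 28.94 and P_B = 14.55: Q_A = 1599.108.
∂Q_A/∂P_B = -0.81P_A = -0.81(28.94) = -23.4414.
ε = (∂Q_A/∂P_B)(P_B/Q_A) = -23.4414 × (14.55/1599.108) ≈ -0.21.

-0.21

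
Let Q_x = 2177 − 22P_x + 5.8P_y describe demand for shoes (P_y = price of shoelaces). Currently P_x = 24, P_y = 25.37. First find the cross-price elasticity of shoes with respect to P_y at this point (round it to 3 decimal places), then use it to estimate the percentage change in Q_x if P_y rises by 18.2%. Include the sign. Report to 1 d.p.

At P_x = 24, P_y = 25.37: Q_x = 1796.146.
∂Q_x/∂P_y = 5.8.
ε = (∂Q_x/∂P_y)(P_y/Q_x) = 5.8000 × 25.37/1796.146 ≈ 0.082.
%ΔQ_x ≈ ε × %ΔP_y = 0.082 × (18.2%) = 1.5%.

1.5%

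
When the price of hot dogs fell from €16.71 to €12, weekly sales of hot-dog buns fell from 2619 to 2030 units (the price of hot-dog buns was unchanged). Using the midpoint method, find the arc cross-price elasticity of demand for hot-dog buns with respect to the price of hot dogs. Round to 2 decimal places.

ΔQ_A = 2030 − 2619 = -589; ΔP_B = 12 − 16.71 = -4.71.
Midpoints: Q̄_A = 2324.5, P̄_B = 14.36.
ε = (ΔQ_A/Q̄_A)/(ΔP_B/P̄_B) = (-589/2324.5)/(-4.71/14.36) ≈ 0.77.
ε > 0: hot-dog buns and hot dogs are substitutes.

0.77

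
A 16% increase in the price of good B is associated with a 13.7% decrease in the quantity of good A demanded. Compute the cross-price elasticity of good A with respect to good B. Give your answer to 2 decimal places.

-0.86

ε = (%ΔQ of good A) / (%ΔP of good B) = (-13.7%) / (16%) ≈ -0.86.
Negative cross-price elasticity: complements.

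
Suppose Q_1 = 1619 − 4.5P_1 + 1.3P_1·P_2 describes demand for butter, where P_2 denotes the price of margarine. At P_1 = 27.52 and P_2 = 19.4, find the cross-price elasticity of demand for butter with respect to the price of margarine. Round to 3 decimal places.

At P_1 = 27.52 and P_2 = 19.4: Q_1 = 2189.214.
∂Q_1/∂P_2 = 1.3P_1 = 1.3(27.52) = 35.7760.
ε = (∂Q_1/∂P_2)(P_2/Q_1) = 35.7760 × (19.4/2189.214) ≈ 0.317.
ε > 0: substitutes.

0.317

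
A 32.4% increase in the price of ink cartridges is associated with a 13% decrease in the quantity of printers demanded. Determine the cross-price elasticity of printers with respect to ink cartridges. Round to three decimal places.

-0.401

ε = (%ΔQ of printers) / (%ΔP of ink cartridges) = (-13%) / (32.4%) ≈ -0.401.
Negative cross-price elasticity: complements.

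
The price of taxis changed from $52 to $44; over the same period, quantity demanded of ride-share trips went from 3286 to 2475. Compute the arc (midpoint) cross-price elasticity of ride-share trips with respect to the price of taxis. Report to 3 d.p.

1.689

ΔQ_A = 2475 − 3286 = -811; ΔP_B = 44 − 52 = -8.
Midpoints: Q̄_A = 2880.5, P̄_B = 48.00.
ε = (ΔQ_A/Q̄_A)/(ΔP_B/P̄_B) = (-811/2880.5)/(-8/48.00) ≈ 1.689.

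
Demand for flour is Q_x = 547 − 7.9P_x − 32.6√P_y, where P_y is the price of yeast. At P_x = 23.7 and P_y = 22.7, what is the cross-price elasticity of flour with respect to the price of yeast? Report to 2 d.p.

-0.38

At P_x = 23.7 and P_y = 22.7: Q_x = 204.449.
∂Q_x/∂P_y = -32.6/(2√P_y) = -32.6/(2√22.7) = -3.4212.
ε = (∂Q_x/∂P_y)(P_y/Q_x) = -3.4212 × (22.7/204.449) ≈ -0.38.
ε < 0: complements.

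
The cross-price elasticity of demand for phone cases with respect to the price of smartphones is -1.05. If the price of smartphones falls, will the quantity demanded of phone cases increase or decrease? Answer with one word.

ε < 0 and the price of smartphones falls, so the quantity of phone cases moves in the opposite direction: it increases.

increase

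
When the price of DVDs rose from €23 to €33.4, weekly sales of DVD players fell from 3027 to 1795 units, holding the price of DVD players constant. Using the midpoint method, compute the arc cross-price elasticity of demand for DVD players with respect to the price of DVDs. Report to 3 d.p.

ΔQ_A = 1795 − 3027 = -1232; ΔP_B = 33.4 − 23 = 10.4.
Midpoints: Q̄_A = 2411.0, P̄_B = 28.20.
ε = (ΔQ_A/Q̄_A)/(ΔP_B/P̄_B) = (-1232/2411.0)/(10.4/28.20) ≈ -1.386.

-1.386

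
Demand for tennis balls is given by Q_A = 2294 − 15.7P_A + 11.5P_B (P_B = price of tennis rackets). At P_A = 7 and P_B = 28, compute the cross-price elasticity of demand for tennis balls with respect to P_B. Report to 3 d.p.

At P_A = 7 and P_B = 28: Q_A = 2506.1.
∂Q_A/∂P_B = 11.5.
ε = (∂Q_A/∂P_B)(P_B/Q_A) = 11.5 × (28/2506.1) ≈ 0.128.
Since ε > 0, tennis balls and tennis rackets are substitutes.

0.128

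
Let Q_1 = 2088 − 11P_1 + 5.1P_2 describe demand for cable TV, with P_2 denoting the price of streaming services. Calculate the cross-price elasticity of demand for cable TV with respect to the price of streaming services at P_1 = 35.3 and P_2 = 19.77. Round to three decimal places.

At P_1 = 35.3 and P_2 = 19.77: Q_1 = 1800.527.
∂Q_1/∂P_2 = 5.1.
ε = (∂Q_1/∂P_2)(P_2/Q_1) = 5.1 × (19.77/1800.527) ≈ 0.056.

0.056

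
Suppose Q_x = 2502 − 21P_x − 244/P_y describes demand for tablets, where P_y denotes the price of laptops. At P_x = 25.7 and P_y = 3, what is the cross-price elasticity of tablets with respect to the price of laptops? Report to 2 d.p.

At P_x = 25.7 and P_y = 3: Q_x = 1880.967.
∂Q_x/∂P_y = 244/P_y² = 27.1111.
ε = (∂Q_x/∂P_y)(P_y/Q_x) = 27.1111 × (3/1880.967) ≈ 0.04.

0.04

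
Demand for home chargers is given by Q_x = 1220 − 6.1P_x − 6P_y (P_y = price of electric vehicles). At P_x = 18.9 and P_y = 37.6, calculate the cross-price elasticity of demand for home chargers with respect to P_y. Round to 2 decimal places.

-0.26

At P_x = 18.9 and P_y = 37.6: Q_x = 879.11.
∂Q_x/∂P_y = -6.
ε = (∂Q_x/∂P_y)(P_y/Q_x) = -6 × (37.6/879.11) ≈ -0.26.
Since ε < 0, home chargers and electric vehicles are complements.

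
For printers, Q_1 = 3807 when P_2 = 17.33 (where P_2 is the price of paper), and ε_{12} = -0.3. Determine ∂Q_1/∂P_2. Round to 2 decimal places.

ε = (∂Q_1/∂P_2)·(P_2/Q_1) ⇒ ∂Q_1/∂P_2 = ε·Q_1/P_2 = -0.3 × 3807/17.33 ≈ -65.90.

-65.90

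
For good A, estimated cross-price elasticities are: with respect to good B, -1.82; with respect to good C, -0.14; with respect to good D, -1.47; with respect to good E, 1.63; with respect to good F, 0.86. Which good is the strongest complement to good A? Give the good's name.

good B

Complements have ε < 0. The most negative value is -1.82 (good B).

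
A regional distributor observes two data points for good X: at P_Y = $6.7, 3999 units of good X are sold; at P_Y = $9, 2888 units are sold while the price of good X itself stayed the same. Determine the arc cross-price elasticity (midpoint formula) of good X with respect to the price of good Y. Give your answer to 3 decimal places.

ΔQ_X = 2888 − 3999 = -1111; ΔP_Y = 9 − 6.7 = 2.3.
Midpoints: Q̄_X = 3443.5, P̄_Y = 7.85.
ε = (ΔQ_X/Q̄_X)/(ΔP_Y/P̄_Y) = (-1111/3443.5)/(2.3/7.85) ≈ -1.101.

-1.101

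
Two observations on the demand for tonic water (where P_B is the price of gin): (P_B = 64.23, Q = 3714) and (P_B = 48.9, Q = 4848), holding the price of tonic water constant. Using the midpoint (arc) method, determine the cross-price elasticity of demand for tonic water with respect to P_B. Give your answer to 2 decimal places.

-0.98

ΔQ_A = 4848 − 3714 = 1134; ΔP_B = 48.9 − 64.23 = -15.33.
Midpoints: Q̄_A = 4281.0, P̄_B = 56.56.
ε = (ΔQ_A/Q̄_A)/(ΔP_B/P̄_B) = (1134/4281.0)/(-15.33/56.56) ≈ -0.98.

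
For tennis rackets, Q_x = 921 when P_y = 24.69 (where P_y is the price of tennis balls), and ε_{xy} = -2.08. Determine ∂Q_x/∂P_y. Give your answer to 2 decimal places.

ε = (∂Q_x/∂P_y)·(P_y/Q_x) ⇒ ∂Q_x/∂P_y = ε·Q_x/P_y = -2.08 × 921/24.69 ≈ -77.59.

-77.59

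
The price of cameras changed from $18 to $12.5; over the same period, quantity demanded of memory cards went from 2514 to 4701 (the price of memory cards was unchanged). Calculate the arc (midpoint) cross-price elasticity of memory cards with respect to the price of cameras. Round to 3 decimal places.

-1.681

ΔQ_A = 4701 − 2514 = 2187; ΔP_B = 12.5 − 18 = -5.5.
Midpoints: Q̄_A = 3607.5, P̄_B = 15.25.
ε = (ΔQ_A/Q̄_A)/(ΔP_B/P̄_B) = (2187/3607.5)/(-5.5/15.25) ≈ -1.681.
ε < 0: memory cards and cameras are complements.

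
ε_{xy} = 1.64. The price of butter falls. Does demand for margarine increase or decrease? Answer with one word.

decrease

ε > 0 and the price of butter falls, so the quantity of margarine moves in the same direction: it decreases.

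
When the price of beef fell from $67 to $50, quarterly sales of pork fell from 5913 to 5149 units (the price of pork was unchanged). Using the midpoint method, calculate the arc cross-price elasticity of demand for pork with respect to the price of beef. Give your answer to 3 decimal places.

ΔQ_A = 5149 − 5913 = -764; ΔP_B = 50 − 67 = -17.
Midpoints: Q̄_A = 5531.0, P̄_B = 58.50.
ε = (ΔQ_A/Q̄_A)/(ΔP_B/P̄_B) = (-764/5531.0)/(-17/58.50) ≈ 0.475.
ε > 0: pork and beef are substitutes.

0.475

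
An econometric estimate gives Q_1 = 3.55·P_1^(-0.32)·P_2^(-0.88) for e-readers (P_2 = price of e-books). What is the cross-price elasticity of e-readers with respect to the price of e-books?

-0.88

In a log-linear (constant-elasticity) demand function, the coefficient on the exponent of P_2 is the cross-price elasticity.
ε = -0.88. Negative, so e-readers and e-books are complements.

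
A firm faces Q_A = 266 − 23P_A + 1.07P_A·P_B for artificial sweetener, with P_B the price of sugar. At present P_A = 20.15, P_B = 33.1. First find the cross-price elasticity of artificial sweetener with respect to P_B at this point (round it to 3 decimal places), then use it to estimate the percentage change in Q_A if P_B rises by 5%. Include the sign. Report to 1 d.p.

6.9%

At P_A = 20.15, P_B = 33.1: Q_A = 516.203.
∂Q_A/∂P_B = 1.07P_A = 21.5605.
ε = (∂Q_A/∂P_B)(P_B/Q_A) = 21.5605 × 33.1/516.203 ≈ 1.383.
%ΔQ_A ≈ ε × %ΔP_B = 1.383 × (5%) = 6.9%.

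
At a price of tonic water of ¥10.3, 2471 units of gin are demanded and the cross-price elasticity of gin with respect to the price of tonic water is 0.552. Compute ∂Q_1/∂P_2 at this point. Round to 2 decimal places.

ε = (∂Q_1/∂P_2)·(P_2/Q_1) ⇒ ∂Q_1/∂P_2 = ε·Q_1/P_2 = 0.552 × 2471/10.3 ≈ 132.43.

132.43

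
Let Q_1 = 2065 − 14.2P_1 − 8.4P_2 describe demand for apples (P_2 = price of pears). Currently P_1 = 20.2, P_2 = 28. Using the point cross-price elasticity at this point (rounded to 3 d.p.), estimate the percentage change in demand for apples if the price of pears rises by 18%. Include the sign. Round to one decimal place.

At P_1 = 20.2, P_2 = 28: Q_1 = 1542.96.
∂Q_1/∂P_2 = -8.4.
ε = (∂Q_1/∂P_2)(P_2/Q_1) = -8.4000 × 28/1542.96 ≈ -0.152.
%ΔQ_1 ≈ ε × %ΔP_2 = -0.152 × (18%) = -2.7%.

-2.7%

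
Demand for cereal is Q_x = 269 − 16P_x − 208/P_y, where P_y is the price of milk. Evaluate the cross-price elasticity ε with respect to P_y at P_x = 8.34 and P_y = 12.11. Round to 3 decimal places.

At P_x = 8.34 and P_y = 12.11: Q_x = 118.384.
∂Q_x/∂P_y = 208/P_y² = 1.4183.
ε = (∂Q_x/∂P_y)(P_y/Q_x) = 1.4183 × (12.11/118.384) ≈ 0.145.
ε > 0: substitutes.

0.145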